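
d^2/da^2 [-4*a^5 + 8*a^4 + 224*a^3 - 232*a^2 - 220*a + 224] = -80*a^3 + 96*a^2 + 1344*a - 464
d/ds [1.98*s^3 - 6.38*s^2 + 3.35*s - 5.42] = 5.94*s^2 - 12.76*s + 3.35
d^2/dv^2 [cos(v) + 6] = -cos(v)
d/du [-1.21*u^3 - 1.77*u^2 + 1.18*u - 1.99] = -3.63*u^2 - 3.54*u + 1.18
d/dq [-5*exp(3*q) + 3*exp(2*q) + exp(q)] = (-15*exp(2*q) + 6*exp(q) + 1)*exp(q)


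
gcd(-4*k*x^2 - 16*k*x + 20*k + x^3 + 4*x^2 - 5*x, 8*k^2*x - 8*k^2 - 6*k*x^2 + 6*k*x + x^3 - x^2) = -4*k*x + 4*k + x^2 - x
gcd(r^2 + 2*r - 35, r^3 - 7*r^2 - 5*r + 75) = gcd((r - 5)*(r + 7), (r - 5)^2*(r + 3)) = r - 5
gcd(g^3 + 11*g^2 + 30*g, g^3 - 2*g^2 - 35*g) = g^2 + 5*g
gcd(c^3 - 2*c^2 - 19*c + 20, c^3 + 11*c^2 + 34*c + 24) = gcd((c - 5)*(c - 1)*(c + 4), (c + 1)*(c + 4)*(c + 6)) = c + 4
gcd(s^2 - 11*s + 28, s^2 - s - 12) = s - 4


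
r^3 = r^3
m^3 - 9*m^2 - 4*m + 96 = (m - 8)*(m - 4)*(m + 3)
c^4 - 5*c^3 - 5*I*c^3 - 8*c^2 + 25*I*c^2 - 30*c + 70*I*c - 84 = (c - 7)*(c + 2)*(c - 6*I)*(c + I)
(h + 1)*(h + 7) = h^2 + 8*h + 7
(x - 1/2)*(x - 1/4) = x^2 - 3*x/4 + 1/8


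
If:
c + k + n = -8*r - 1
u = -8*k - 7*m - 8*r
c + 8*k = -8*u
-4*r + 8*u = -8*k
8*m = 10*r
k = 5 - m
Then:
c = 280/17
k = 345/34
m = -175/34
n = 181/34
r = -70/17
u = -415/34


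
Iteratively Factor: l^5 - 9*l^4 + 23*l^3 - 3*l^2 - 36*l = (l + 1)*(l^4 - 10*l^3 + 33*l^2 - 36*l) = (l - 3)*(l + 1)*(l^3 - 7*l^2 + 12*l) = (l - 4)*(l - 3)*(l + 1)*(l^2 - 3*l) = l*(l - 4)*(l - 3)*(l + 1)*(l - 3)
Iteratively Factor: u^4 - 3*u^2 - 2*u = (u)*(u^3 - 3*u - 2) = u*(u - 2)*(u^2 + 2*u + 1) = u*(u - 2)*(u + 1)*(u + 1)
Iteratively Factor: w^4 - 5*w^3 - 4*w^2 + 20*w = (w)*(w^3 - 5*w^2 - 4*w + 20) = w*(w - 2)*(w^2 - 3*w - 10) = w*(w - 5)*(w - 2)*(w + 2)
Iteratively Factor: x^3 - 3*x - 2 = (x + 1)*(x^2 - x - 2) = (x + 1)^2*(x - 2)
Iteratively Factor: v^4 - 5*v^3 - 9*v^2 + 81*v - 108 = (v + 4)*(v^3 - 9*v^2 + 27*v - 27) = (v - 3)*(v + 4)*(v^2 - 6*v + 9) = (v - 3)^2*(v + 4)*(v - 3)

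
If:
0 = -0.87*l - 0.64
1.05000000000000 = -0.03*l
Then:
No Solution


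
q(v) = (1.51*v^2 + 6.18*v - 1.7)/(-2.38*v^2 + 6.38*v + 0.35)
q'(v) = (3.02*v + 6.18)/(-2.38*v^2 + 6.38*v + 0.35) + (4.76*v - 6.38)*(1.51*v^2 + 6.18*v - 1.7)/(-2.38*v^2 + 6.38*v + 0.35)^2 = (24.3422*v^2 - 7.035*v + 13.009)/(5.6644*v^4 - 30.3688*v^3 + 39.0384*v^2 + 4.466*v + 0.1225)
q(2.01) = 4.73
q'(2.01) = 7.68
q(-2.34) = 0.29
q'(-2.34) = 0.21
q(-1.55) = 0.50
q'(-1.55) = 0.35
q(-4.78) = -0.04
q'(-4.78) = 0.08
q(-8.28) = -0.23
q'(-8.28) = 0.04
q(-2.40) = 0.27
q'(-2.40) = 0.21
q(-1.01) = 0.75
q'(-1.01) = 0.62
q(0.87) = 1.18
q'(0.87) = 1.51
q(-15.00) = -0.39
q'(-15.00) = 0.01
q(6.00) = -1.91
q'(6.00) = 0.38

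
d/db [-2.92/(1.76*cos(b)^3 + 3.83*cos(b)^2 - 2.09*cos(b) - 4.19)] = (-15.4176*cos(b)^2 - 22.3672*cos(b) + 6.1028)*sin(b)/(1.76*cos(b)^3 + 3.83*cos(b)^2 - 2.09*cos(b) - 4.19)^2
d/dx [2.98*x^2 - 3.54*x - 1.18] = 5.96*x - 3.54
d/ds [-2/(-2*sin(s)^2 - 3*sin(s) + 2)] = -2*(4*sin(s) + 3)*cos(s)/(2*sin(s)^2 + 3*sin(s) - 2)^2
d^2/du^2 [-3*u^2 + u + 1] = -6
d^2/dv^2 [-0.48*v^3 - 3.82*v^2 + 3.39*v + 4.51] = -2.88*v - 7.64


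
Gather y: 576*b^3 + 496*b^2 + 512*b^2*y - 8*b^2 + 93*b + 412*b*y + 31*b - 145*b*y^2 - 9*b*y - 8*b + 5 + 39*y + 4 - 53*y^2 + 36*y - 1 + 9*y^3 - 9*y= 576*b^3 + 488*b^2 + 116*b + 9*y^3 + y^2*(-145*b - 53) + y*(512*b^2 + 403*b + 66) + 8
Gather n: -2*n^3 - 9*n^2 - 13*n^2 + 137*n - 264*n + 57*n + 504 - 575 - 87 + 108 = -2*n^3 - 22*n^2 - 70*n - 50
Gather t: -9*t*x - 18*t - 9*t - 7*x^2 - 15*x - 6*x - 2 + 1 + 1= t*(-9*x - 27) - 7*x^2 - 21*x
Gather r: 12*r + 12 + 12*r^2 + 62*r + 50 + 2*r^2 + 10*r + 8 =14*r^2 + 84*r + 70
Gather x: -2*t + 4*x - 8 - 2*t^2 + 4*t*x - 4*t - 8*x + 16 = -2*t^2 - 6*t + x*(4*t - 4) + 8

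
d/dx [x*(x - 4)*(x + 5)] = 3*x^2 + 2*x - 20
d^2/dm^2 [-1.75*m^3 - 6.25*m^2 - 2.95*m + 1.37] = -10.5*m - 12.5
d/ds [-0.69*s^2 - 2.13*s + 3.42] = -1.38*s - 2.13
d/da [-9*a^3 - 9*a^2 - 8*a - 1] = -27*a^2 - 18*a - 8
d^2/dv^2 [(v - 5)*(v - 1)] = 2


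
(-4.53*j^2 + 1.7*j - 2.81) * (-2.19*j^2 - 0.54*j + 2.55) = 9.9207*j^4 - 1.2768*j^3 - 6.3156*j^2 + 5.8524*j - 7.1655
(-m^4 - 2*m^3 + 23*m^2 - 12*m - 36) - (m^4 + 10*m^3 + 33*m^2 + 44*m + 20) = -2*m^4 - 12*m^3 - 10*m^2 - 56*m - 56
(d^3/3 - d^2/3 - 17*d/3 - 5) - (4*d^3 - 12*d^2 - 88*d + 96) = -11*d^3/3 + 35*d^2/3 + 247*d/3 - 101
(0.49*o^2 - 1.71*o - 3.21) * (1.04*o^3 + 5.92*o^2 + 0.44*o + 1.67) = 0.5096*o^5 + 1.1224*o^4 - 13.246*o^3 - 18.9373*o^2 - 4.2681*o - 5.3607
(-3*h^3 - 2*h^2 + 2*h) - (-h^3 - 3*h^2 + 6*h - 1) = -2*h^3 + h^2 - 4*h + 1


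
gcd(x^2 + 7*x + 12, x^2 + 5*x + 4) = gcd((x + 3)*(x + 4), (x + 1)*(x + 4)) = x + 4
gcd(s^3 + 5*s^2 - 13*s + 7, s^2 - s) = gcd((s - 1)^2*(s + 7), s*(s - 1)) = s - 1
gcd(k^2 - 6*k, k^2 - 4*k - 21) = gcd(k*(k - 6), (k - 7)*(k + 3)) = 1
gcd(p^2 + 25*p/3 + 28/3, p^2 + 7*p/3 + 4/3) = p + 4/3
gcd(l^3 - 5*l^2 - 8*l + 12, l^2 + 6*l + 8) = l + 2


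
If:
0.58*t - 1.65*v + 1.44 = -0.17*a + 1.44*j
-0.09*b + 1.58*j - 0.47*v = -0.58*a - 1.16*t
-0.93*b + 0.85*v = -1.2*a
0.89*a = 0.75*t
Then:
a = 0.849237344178971*v - 0.567913554114598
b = 2.00976861614491*v - 0.732791682728514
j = 0.661513004830031 - 0.639672149585182*v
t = 1.00776164842571*v - 0.67392408421599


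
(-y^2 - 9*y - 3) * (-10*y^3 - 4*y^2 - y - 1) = 10*y^5 + 94*y^4 + 67*y^3 + 22*y^2 + 12*y + 3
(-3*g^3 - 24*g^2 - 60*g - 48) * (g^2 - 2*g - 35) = -3*g^5 - 18*g^4 + 93*g^3 + 912*g^2 + 2196*g + 1680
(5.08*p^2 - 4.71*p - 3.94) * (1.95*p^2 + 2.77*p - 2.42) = 9.906*p^4 + 4.8871*p^3 - 33.0233*p^2 + 0.484399999999999*p + 9.5348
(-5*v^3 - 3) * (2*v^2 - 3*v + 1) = -10*v^5 + 15*v^4 - 5*v^3 - 6*v^2 + 9*v - 3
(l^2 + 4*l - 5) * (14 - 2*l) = -2*l^3 + 6*l^2 + 66*l - 70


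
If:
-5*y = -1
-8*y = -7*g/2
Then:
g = 16/35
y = 1/5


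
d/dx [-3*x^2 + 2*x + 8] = 2 - 6*x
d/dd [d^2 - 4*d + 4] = 2*d - 4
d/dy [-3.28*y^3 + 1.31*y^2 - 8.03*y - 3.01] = -9.84*y^2 + 2.62*y - 8.03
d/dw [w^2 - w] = 2*w - 1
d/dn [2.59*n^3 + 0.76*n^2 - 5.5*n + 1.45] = 7.77*n^2 + 1.52*n - 5.5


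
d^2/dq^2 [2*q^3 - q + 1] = 12*q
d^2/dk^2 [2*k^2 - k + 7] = 4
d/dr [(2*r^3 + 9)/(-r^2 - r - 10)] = (-6*r^2*(r^2 + r + 10) + (2*r + 1)*(2*r^3 + 9))/(r^2 + r + 10)^2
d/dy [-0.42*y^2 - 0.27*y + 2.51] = -0.84*y - 0.27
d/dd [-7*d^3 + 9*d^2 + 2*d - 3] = -21*d^2 + 18*d + 2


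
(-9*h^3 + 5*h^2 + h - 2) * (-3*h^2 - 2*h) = 27*h^5 + 3*h^4 - 13*h^3 + 4*h^2 + 4*h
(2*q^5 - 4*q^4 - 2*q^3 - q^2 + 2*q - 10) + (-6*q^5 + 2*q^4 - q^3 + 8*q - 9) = -4*q^5 - 2*q^4 - 3*q^3 - q^2 + 10*q - 19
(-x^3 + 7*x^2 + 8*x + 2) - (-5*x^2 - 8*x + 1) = -x^3 + 12*x^2 + 16*x + 1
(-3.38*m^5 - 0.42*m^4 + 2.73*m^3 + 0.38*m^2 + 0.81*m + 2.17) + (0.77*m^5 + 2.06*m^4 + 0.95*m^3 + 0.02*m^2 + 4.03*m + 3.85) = -2.61*m^5 + 1.64*m^4 + 3.68*m^3 + 0.4*m^2 + 4.84*m + 6.02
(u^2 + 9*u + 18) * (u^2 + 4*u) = u^4 + 13*u^3 + 54*u^2 + 72*u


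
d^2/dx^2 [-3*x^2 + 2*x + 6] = -6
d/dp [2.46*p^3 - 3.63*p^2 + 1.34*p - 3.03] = 7.38*p^2 - 7.26*p + 1.34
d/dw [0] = 0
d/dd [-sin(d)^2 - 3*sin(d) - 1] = -(2*sin(d) + 3)*cos(d)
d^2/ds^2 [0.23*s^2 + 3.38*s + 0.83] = 0.460000000000000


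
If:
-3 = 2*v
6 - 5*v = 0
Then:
No Solution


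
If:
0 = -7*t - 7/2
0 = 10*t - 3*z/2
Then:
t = -1/2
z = -10/3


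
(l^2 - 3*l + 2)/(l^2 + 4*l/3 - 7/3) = 3*(l - 2)/(3*l + 7)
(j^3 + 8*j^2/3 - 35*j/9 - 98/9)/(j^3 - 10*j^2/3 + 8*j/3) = (9*j^2 + 42*j + 49)/(3*j*(3*j - 4))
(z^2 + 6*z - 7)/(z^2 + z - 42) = (z - 1)/(z - 6)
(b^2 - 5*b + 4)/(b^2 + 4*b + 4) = (b^2 - 5*b + 4)/(b^2 + 4*b + 4)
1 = 1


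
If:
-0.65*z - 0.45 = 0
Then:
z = -0.69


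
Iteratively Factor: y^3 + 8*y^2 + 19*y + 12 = (y + 4)*(y^2 + 4*y + 3) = (y + 3)*(y + 4)*(y + 1)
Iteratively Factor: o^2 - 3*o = (o - 3)*(o)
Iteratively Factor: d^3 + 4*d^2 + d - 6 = (d + 3)*(d^2 + d - 2) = (d + 2)*(d + 3)*(d - 1)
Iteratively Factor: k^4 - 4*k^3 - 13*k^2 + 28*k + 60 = (k - 3)*(k^3 - k^2 - 16*k - 20) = (k - 5)*(k - 3)*(k^2 + 4*k + 4) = (k - 5)*(k - 3)*(k + 2)*(k + 2)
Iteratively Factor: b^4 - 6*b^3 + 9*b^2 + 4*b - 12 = (b - 3)*(b^3 - 3*b^2 + 4) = (b - 3)*(b - 2)*(b^2 - b - 2) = (b - 3)*(b - 2)^2*(b + 1)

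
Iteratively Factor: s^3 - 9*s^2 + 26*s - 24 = (s - 3)*(s^2 - 6*s + 8) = (s - 3)*(s - 2)*(s - 4)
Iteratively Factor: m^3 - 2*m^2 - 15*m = (m - 5)*(m^2 + 3*m) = m*(m - 5)*(m + 3)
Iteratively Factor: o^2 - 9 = (o + 3)*(o - 3)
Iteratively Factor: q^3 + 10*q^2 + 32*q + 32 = (q + 2)*(q^2 + 8*q + 16) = (q + 2)*(q + 4)*(q + 4)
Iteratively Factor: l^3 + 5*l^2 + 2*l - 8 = (l + 2)*(l^2 + 3*l - 4) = (l - 1)*(l + 2)*(l + 4)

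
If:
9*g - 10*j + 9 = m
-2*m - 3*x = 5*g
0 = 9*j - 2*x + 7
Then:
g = 13*x/207 - 302/207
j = 2*x/9 - 7/9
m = 755/207 - 343*x/207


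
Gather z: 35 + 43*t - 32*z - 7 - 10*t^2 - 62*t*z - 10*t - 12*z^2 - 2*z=-10*t^2 + 33*t - 12*z^2 + z*(-62*t - 34) + 28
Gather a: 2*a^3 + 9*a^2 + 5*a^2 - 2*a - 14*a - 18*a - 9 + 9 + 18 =2*a^3 + 14*a^2 - 34*a + 18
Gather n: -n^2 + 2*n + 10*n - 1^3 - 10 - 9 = -n^2 + 12*n - 20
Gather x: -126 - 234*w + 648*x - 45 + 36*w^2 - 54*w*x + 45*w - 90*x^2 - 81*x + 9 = 36*w^2 - 189*w - 90*x^2 + x*(567 - 54*w) - 162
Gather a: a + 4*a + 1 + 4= 5*a + 5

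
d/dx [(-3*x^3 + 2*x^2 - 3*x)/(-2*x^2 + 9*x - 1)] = (6*x^4 - 54*x^3 + 21*x^2 - 4*x + 3)/(4*x^4 - 36*x^3 + 85*x^2 - 18*x + 1)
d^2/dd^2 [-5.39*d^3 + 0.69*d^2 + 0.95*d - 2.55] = 1.38 - 32.34*d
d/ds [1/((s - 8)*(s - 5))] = (13 - 2*s)/(s^4 - 26*s^3 + 249*s^2 - 1040*s + 1600)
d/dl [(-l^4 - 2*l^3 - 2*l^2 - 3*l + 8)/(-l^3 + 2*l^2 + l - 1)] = (l^6 - 4*l^5 - 9*l^4 - 6*l^3 + 34*l^2 - 28*l - 5)/(l^6 - 4*l^5 + 2*l^4 + 6*l^3 - 3*l^2 - 2*l + 1)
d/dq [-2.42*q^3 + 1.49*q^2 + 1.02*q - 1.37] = -7.26*q^2 + 2.98*q + 1.02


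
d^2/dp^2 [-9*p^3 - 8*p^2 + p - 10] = -54*p - 16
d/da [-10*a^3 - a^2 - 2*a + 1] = -30*a^2 - 2*a - 2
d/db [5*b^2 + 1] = 10*b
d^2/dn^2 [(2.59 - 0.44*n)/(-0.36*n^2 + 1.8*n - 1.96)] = ((3.4488 - 0.9504*n)*(0.36*n^2 - 1.8*n + 1.96) + (0.44*n - 2.59)*(0.72*n - 1.8)*(1.44*n - 3.6))/(0.36*n^2 - 1.8*n + 1.96)^3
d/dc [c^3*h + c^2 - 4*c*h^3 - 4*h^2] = 3*c^2*h + 2*c - 4*h^3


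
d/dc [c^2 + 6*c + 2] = 2*c + 6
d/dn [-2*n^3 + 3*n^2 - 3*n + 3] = -6*n^2 + 6*n - 3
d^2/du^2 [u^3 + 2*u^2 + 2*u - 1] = 6*u + 4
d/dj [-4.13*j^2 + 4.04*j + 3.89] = 4.04 - 8.26*j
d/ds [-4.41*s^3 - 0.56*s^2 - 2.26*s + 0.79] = -13.23*s^2 - 1.12*s - 2.26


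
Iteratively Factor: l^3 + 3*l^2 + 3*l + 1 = (l + 1)*(l^2 + 2*l + 1) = (l + 1)^2*(l + 1)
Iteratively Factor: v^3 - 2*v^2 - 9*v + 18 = (v + 3)*(v^2 - 5*v + 6) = (v - 2)*(v + 3)*(v - 3)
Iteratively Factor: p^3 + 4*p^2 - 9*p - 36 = (p + 3)*(p^2 + p - 12) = (p + 3)*(p + 4)*(p - 3)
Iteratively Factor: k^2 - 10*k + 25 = (k - 5)*(k - 5)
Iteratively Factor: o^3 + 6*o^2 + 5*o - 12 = (o + 4)*(o^2 + 2*o - 3) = (o - 1)*(o + 4)*(o + 3)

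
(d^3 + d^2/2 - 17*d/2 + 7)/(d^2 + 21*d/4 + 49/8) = 4*(d^2 - 3*d + 2)/(4*d + 7)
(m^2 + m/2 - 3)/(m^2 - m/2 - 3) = (-2*m^2 - m + 6)/(-2*m^2 + m + 6)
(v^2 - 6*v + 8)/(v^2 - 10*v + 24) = (v - 2)/(v - 6)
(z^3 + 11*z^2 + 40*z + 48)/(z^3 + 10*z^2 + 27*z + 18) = (z^2 + 8*z + 16)/(z^2 + 7*z + 6)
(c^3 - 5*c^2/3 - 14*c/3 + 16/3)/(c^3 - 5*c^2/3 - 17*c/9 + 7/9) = 3*(3*c^3 - 5*c^2 - 14*c + 16)/(9*c^3 - 15*c^2 - 17*c + 7)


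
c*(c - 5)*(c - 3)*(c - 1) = c^4 - 9*c^3 + 23*c^2 - 15*c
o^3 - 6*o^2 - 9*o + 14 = (o - 7)*(o - 1)*(o + 2)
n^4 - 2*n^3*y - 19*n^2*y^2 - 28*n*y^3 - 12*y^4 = (n - 6*y)*(n + y)^2*(n + 2*y)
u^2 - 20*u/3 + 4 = (u - 6)*(u - 2/3)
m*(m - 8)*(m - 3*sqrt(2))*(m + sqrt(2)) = m^4 - 8*m^3 - 2*sqrt(2)*m^3 - 6*m^2 + 16*sqrt(2)*m^2 + 48*m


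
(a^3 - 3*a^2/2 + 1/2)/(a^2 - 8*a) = (2*a^3 - 3*a^2 + 1)/(2*a*(a - 8))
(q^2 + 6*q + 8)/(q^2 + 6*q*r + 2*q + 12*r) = (q + 4)/(q + 6*r)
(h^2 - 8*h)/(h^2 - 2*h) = (h - 8)/(h - 2)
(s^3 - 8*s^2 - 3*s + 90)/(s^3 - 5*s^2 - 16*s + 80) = (s^2 - 3*s - 18)/(s^2 - 16)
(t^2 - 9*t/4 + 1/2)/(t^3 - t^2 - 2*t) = (t - 1/4)/(t*(t + 1))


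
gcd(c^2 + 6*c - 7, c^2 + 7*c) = c + 7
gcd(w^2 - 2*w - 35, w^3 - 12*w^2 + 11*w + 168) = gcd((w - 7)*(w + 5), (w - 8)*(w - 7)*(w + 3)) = w - 7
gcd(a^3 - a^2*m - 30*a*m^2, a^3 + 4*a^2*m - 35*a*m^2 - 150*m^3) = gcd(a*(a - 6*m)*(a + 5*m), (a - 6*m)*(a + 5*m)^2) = a^2 - a*m - 30*m^2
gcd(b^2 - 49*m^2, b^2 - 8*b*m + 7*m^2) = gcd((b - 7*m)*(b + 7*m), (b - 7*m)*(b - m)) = b - 7*m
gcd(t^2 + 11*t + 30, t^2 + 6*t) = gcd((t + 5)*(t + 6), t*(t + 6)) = t + 6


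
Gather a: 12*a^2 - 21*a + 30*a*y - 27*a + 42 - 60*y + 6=12*a^2 + a*(30*y - 48) - 60*y + 48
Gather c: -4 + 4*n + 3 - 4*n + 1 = 0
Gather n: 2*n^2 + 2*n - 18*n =2*n^2 - 16*n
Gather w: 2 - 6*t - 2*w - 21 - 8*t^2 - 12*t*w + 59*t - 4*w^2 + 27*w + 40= -8*t^2 + 53*t - 4*w^2 + w*(25 - 12*t) + 21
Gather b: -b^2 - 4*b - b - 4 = -b^2 - 5*b - 4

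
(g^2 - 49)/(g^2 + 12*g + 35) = (g - 7)/(g + 5)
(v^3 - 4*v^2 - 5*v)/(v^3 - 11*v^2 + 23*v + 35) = v/(v - 7)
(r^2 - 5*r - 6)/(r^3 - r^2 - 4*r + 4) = (r^2 - 5*r - 6)/(r^3 - r^2 - 4*r + 4)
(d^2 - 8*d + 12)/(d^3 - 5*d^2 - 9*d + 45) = (d^2 - 8*d + 12)/(d^3 - 5*d^2 - 9*d + 45)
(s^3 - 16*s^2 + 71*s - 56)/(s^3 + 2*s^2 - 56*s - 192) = (s^2 - 8*s + 7)/(s^2 + 10*s + 24)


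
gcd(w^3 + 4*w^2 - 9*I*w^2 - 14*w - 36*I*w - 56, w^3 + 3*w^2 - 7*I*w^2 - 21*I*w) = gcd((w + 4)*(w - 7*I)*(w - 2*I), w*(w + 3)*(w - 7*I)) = w - 7*I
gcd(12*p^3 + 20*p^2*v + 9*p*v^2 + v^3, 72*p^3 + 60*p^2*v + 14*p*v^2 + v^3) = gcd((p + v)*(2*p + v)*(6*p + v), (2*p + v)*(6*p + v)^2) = 12*p^2 + 8*p*v + v^2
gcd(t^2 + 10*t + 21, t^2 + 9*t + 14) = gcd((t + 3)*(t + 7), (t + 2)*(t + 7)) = t + 7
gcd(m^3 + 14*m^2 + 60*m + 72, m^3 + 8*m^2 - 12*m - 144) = m^2 + 12*m + 36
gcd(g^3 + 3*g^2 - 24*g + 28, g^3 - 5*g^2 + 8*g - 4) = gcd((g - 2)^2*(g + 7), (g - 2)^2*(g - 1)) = g^2 - 4*g + 4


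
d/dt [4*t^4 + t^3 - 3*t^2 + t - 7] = 16*t^3 + 3*t^2 - 6*t + 1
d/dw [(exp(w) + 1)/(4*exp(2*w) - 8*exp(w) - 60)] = (2*(1 - exp(w))*(exp(w) + 1) + exp(2*w) - 2*exp(w) - 15)*exp(w)/(4*(-exp(2*w) + 2*exp(w) + 15)^2)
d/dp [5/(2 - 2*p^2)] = 5*p/(p^2 - 1)^2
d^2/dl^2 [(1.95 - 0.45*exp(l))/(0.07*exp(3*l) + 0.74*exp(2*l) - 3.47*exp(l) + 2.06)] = (-0.00881999999999999*exp(6*l) + 0.0160650000000001*exp(5*l) + 0.42747*exp(4*l) + 3.01203*exp(3*l) - 13.43646*exp(2*l) + 8.37274499999999*exp(l) + 12.02937)*exp(l)/(0.000343*exp(9*l) + 0.010878*exp(8*l) + 0.063987*exp(7*l) - 0.64297*exp(6*l) - 2.531679*exp(5*l) + 27.112722*exp(4*l) - 72.628775*exp(3*l) + 83.833554*exp(2*l) - 44.175876*exp(l) + 8.741816)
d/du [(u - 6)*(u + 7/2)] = 2*u - 5/2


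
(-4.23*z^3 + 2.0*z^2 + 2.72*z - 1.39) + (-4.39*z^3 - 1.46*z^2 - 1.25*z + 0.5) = -8.62*z^3 + 0.54*z^2 + 1.47*z - 0.89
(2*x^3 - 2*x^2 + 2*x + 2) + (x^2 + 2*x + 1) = 2*x^3 - x^2 + 4*x + 3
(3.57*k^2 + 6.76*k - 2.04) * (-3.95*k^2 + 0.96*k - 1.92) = -14.1015*k^4 - 23.2748*k^3 + 7.6932*k^2 - 14.9376*k + 3.9168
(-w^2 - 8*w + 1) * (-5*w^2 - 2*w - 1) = 5*w^4 + 42*w^3 + 12*w^2 + 6*w - 1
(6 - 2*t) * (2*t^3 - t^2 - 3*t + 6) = -4*t^4 + 14*t^3 - 30*t + 36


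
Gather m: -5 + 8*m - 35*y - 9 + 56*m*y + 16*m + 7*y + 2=m*(56*y + 24) - 28*y - 12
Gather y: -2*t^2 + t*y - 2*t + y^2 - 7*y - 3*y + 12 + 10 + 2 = -2*t^2 - 2*t + y^2 + y*(t - 10) + 24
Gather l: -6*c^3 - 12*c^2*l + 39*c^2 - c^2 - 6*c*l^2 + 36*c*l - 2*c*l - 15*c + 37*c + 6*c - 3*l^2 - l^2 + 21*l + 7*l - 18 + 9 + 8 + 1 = -6*c^3 + 38*c^2 + 28*c + l^2*(-6*c - 4) + l*(-12*c^2 + 34*c + 28)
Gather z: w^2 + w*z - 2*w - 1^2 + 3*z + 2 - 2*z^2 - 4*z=w^2 - 2*w - 2*z^2 + z*(w - 1) + 1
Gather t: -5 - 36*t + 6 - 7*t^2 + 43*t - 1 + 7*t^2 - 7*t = 0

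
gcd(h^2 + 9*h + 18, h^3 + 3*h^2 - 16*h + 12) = h + 6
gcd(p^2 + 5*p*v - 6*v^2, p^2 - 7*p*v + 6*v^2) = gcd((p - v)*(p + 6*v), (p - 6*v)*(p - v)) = p - v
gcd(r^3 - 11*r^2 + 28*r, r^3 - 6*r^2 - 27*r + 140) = r^2 - 11*r + 28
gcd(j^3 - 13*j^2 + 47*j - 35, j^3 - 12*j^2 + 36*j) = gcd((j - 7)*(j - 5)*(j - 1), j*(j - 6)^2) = 1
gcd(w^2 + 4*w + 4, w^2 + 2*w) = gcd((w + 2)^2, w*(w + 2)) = w + 2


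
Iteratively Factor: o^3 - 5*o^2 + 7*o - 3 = (o - 1)*(o^2 - 4*o + 3) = (o - 1)^2*(o - 3)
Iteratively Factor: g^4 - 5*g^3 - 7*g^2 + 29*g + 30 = (g + 2)*(g^3 - 7*g^2 + 7*g + 15) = (g - 3)*(g + 2)*(g^2 - 4*g - 5) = (g - 3)*(g + 1)*(g + 2)*(g - 5)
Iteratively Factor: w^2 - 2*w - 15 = (w + 3)*(w - 5)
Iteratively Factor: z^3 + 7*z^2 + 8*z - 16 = (z + 4)*(z^2 + 3*z - 4) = (z - 1)*(z + 4)*(z + 4)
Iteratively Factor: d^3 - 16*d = (d)*(d^2 - 16) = d*(d - 4)*(d + 4)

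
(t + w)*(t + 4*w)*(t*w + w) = t^3*w + 5*t^2*w^2 + t^2*w + 4*t*w^3 + 5*t*w^2 + 4*w^3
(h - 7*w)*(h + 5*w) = h^2 - 2*h*w - 35*w^2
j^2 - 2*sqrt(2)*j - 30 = (j - 5*sqrt(2))*(j + 3*sqrt(2))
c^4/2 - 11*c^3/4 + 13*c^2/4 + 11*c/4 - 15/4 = (c/2 + 1/2)*(c - 3)*(c - 5/2)*(c - 1)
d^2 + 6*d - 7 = (d - 1)*(d + 7)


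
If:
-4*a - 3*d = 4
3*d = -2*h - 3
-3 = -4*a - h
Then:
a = 5/12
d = -17/9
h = 4/3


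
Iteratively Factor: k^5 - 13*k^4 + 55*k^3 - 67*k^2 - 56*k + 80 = (k - 4)*(k^4 - 9*k^3 + 19*k^2 + 9*k - 20) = (k - 4)*(k + 1)*(k^3 - 10*k^2 + 29*k - 20) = (k - 4)*(k - 1)*(k + 1)*(k^2 - 9*k + 20) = (k - 4)^2*(k - 1)*(k + 1)*(k - 5)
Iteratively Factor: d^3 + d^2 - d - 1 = (d + 1)*(d^2 - 1) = (d + 1)^2*(d - 1)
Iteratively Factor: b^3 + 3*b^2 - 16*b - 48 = (b + 4)*(b^2 - b - 12) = (b - 4)*(b + 4)*(b + 3)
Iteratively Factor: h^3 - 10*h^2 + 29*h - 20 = (h - 5)*(h^2 - 5*h + 4) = (h - 5)*(h - 4)*(h - 1)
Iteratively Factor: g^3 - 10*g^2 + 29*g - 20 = (g - 5)*(g^2 - 5*g + 4) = (g - 5)*(g - 1)*(g - 4)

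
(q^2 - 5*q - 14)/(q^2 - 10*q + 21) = (q + 2)/(q - 3)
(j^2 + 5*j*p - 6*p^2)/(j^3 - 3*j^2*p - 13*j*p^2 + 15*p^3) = (-j - 6*p)/(-j^2 + 2*j*p + 15*p^2)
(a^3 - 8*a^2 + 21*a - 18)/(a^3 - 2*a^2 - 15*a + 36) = (a - 2)/(a + 4)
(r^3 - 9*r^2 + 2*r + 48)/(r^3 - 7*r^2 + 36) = (r - 8)/(r - 6)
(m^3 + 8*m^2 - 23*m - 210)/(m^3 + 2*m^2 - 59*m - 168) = (m^2 + m - 30)/(m^2 - 5*m - 24)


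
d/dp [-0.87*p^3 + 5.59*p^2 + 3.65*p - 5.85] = -2.61*p^2 + 11.18*p + 3.65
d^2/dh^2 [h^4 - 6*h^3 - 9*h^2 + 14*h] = 12*h^2 - 36*h - 18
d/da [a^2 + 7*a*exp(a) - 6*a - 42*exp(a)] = 7*a*exp(a) + 2*a - 35*exp(a) - 6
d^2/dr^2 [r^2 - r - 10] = 2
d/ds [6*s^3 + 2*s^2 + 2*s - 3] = 18*s^2 + 4*s + 2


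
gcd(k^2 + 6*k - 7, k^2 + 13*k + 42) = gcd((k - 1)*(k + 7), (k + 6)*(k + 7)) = k + 7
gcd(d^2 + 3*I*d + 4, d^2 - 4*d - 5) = 1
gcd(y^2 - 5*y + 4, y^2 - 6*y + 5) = y - 1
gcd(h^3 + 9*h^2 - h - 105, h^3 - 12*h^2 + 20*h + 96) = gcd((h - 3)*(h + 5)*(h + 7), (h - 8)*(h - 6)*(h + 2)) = 1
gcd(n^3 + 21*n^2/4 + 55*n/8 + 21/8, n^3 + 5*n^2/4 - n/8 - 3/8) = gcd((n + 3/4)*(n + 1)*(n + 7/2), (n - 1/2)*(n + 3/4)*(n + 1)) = n^2 + 7*n/4 + 3/4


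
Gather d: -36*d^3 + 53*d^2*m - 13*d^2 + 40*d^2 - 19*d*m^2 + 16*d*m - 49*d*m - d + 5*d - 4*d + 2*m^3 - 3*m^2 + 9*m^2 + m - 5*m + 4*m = -36*d^3 + d^2*(53*m + 27) + d*(-19*m^2 - 33*m) + 2*m^3 + 6*m^2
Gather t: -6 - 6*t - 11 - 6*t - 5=-12*t - 22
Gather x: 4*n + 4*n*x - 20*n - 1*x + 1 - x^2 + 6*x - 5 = -16*n - x^2 + x*(4*n + 5) - 4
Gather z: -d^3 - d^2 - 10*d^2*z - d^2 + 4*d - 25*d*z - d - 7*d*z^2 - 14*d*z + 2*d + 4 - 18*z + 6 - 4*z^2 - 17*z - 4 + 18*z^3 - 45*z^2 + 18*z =-d^3 - 2*d^2 + 5*d + 18*z^3 + z^2*(-7*d - 49) + z*(-10*d^2 - 39*d - 17) + 6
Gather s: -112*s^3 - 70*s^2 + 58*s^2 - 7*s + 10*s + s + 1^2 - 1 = -112*s^3 - 12*s^2 + 4*s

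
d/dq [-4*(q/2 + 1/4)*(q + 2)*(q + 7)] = -6*q^2 - 38*q - 37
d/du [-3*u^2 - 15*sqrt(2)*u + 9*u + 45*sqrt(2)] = -6*u - 15*sqrt(2) + 9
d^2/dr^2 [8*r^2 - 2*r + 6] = 16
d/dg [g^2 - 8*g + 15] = 2*g - 8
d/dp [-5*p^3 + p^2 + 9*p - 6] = -15*p^2 + 2*p + 9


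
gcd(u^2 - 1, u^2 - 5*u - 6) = u + 1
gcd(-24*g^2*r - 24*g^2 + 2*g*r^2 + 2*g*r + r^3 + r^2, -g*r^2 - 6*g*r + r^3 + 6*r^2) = 1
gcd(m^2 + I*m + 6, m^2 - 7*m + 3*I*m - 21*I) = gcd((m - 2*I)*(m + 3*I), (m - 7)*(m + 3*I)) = m + 3*I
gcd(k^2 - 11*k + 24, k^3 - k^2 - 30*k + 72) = k - 3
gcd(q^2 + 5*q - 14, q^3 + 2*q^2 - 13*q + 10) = q - 2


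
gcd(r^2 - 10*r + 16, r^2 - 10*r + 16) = r^2 - 10*r + 16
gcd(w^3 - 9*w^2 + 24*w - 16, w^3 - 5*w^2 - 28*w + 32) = w - 1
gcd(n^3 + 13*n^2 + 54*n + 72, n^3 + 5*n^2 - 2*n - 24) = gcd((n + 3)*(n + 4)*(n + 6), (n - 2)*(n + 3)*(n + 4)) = n^2 + 7*n + 12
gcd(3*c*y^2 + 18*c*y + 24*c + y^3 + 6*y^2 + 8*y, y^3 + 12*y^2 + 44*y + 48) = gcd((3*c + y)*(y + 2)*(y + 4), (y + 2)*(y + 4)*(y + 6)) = y^2 + 6*y + 8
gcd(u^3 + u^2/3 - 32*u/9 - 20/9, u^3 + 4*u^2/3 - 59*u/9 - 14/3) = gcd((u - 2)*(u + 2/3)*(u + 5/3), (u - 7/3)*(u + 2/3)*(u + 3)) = u + 2/3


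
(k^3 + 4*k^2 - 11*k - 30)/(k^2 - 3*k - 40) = (k^2 - k - 6)/(k - 8)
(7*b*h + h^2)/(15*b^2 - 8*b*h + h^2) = h*(7*b + h)/(15*b^2 - 8*b*h + h^2)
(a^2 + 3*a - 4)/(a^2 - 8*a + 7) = (a + 4)/(a - 7)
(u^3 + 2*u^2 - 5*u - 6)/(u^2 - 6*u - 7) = (u^2 + u - 6)/(u - 7)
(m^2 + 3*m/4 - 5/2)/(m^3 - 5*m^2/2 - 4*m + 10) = (4*m - 5)/(2*(2*m^2 - 9*m + 10))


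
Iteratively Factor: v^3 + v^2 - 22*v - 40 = (v + 4)*(v^2 - 3*v - 10) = (v - 5)*(v + 4)*(v + 2)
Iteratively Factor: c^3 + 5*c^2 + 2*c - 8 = (c - 1)*(c^2 + 6*c + 8) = (c - 1)*(c + 2)*(c + 4)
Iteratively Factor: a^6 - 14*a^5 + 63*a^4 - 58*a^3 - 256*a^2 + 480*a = (a - 5)*(a^5 - 9*a^4 + 18*a^3 + 32*a^2 - 96*a) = a*(a - 5)*(a^4 - 9*a^3 + 18*a^2 + 32*a - 96) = a*(a - 5)*(a + 2)*(a^3 - 11*a^2 + 40*a - 48) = a*(a - 5)*(a - 4)*(a + 2)*(a^2 - 7*a + 12) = a*(a - 5)*(a - 4)*(a - 3)*(a + 2)*(a - 4)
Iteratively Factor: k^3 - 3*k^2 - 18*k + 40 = (k - 2)*(k^2 - k - 20) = (k - 2)*(k + 4)*(k - 5)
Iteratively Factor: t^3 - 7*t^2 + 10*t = (t)*(t^2 - 7*t + 10) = t*(t - 5)*(t - 2)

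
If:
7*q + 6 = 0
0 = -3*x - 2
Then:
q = -6/7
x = -2/3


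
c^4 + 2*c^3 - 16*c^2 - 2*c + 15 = (c - 3)*(c - 1)*(c + 1)*(c + 5)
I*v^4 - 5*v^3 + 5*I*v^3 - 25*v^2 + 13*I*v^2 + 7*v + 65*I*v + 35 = (v + 5)*(v - I)*(v + 7*I)*(I*v + 1)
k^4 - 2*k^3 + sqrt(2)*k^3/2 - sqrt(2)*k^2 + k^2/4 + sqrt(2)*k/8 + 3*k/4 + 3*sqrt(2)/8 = (k - 3/2)*(k - 1)*(k + 1/2)*(k + sqrt(2)/2)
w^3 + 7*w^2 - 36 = (w - 2)*(w + 3)*(w + 6)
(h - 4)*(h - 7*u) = h^2 - 7*h*u - 4*h + 28*u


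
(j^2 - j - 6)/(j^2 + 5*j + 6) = (j - 3)/(j + 3)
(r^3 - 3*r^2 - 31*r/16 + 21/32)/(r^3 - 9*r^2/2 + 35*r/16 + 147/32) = (4*r - 1)/(4*r - 7)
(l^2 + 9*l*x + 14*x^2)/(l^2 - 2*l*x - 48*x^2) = (-l^2 - 9*l*x - 14*x^2)/(-l^2 + 2*l*x + 48*x^2)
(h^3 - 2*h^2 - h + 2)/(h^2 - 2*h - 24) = (-h^3 + 2*h^2 + h - 2)/(-h^2 + 2*h + 24)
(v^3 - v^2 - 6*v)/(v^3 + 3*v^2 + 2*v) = (v - 3)/(v + 1)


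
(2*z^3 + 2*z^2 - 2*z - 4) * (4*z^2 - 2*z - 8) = 8*z^5 + 4*z^4 - 28*z^3 - 28*z^2 + 24*z + 32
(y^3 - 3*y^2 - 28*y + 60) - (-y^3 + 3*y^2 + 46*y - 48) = 2*y^3 - 6*y^2 - 74*y + 108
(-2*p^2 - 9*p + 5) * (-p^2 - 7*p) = 2*p^4 + 23*p^3 + 58*p^2 - 35*p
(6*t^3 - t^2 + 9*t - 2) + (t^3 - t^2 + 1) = 7*t^3 - 2*t^2 + 9*t - 1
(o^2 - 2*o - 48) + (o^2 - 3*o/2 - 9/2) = 2*o^2 - 7*o/2 - 105/2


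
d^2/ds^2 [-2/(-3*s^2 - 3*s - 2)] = 12*(-3*s^2 - 3*s + 3*(2*s + 1)^2 - 2)/(3*s^2 + 3*s + 2)^3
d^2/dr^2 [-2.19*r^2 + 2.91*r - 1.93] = -4.38000000000000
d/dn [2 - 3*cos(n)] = 3*sin(n)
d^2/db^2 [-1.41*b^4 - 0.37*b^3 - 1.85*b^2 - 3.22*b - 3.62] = -16.92*b^2 - 2.22*b - 3.7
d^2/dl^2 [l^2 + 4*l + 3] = 2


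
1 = 1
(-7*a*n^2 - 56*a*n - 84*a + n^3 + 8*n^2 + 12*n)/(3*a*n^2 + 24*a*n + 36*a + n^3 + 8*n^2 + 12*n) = (-7*a + n)/(3*a + n)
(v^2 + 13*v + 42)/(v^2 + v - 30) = (v + 7)/(v - 5)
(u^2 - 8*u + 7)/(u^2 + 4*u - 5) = (u - 7)/(u + 5)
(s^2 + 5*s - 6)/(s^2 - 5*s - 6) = (-s^2 - 5*s + 6)/(-s^2 + 5*s + 6)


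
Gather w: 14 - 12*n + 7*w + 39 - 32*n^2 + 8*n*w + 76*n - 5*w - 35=-32*n^2 + 64*n + w*(8*n + 2) + 18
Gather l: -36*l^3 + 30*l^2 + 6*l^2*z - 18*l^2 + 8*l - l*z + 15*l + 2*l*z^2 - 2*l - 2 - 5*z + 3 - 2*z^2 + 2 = -36*l^3 + l^2*(6*z + 12) + l*(2*z^2 - z + 21) - 2*z^2 - 5*z + 3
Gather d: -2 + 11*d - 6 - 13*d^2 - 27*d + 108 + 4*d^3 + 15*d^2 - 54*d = 4*d^3 + 2*d^2 - 70*d + 100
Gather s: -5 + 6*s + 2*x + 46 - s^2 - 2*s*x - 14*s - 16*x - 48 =-s^2 + s*(-2*x - 8) - 14*x - 7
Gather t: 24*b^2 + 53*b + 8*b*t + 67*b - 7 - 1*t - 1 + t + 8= 24*b^2 + 8*b*t + 120*b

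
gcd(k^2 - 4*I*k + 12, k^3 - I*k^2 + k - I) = 1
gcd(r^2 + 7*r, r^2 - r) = r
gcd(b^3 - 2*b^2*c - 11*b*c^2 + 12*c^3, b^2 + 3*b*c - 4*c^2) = b - c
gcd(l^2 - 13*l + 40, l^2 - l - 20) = l - 5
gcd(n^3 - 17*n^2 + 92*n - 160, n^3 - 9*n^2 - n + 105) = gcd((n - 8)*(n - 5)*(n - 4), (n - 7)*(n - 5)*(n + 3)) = n - 5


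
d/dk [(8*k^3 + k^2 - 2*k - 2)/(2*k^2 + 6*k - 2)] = (4*k^4 + 24*k^3 - 19*k^2/2 + k + 4)/(k^4 + 6*k^3 + 7*k^2 - 6*k + 1)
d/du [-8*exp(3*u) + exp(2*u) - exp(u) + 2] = (-24*exp(2*u) + 2*exp(u) - 1)*exp(u)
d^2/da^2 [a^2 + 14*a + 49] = 2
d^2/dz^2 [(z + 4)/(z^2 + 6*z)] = 2*(-z*(z + 6)*(3*z + 10) + 4*(z + 3)^2*(z + 4))/(z^3*(z + 6)^3)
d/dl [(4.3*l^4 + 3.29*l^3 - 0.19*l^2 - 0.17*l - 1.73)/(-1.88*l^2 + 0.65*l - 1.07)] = (-16.168*l^5 + 2.1998*l^4 - 14.127*l^3 - 11.004*l^2 - 6.0982*l + 1.3064)/(3.5344*l^4 - 2.444*l^3 + 4.4457*l^2 - 1.391*l + 1.1449)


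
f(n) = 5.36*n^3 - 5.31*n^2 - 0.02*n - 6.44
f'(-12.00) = 2442.94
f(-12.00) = -10032.92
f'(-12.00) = 2442.94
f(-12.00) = -10032.92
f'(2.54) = 76.75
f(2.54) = 47.09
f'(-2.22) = 102.81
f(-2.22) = -91.21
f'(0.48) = -1.41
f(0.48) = -7.08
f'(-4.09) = 312.40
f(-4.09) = -461.90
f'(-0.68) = 14.64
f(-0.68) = -10.57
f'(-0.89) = 22.17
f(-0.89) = -14.41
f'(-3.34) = 214.83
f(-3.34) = -265.32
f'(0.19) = -1.46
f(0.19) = -6.60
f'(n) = 16.08*n^2 - 10.62*n - 0.02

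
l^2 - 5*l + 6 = (l - 3)*(l - 2)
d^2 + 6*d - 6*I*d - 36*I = (d + 6)*(d - 6*I)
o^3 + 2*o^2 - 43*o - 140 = (o - 7)*(o + 4)*(o + 5)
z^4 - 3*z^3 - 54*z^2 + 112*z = z*(z - 8)*(z - 2)*(z + 7)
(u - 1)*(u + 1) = u^2 - 1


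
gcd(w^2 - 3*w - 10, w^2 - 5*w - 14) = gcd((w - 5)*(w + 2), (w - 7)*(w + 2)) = w + 2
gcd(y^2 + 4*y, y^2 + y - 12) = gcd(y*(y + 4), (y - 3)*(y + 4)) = y + 4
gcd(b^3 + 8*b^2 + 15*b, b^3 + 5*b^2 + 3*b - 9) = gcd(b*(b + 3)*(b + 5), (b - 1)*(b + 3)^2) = b + 3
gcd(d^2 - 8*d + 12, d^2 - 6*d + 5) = 1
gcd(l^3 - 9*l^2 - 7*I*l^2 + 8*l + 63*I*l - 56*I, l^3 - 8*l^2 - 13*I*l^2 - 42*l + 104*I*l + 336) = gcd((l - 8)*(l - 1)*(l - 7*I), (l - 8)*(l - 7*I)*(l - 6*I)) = l^2 + l*(-8 - 7*I) + 56*I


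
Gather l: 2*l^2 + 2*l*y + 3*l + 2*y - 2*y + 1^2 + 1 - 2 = 2*l^2 + l*(2*y + 3)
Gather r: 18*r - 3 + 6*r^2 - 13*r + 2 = 6*r^2 + 5*r - 1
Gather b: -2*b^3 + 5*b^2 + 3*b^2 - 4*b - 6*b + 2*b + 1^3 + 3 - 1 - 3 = -2*b^3 + 8*b^2 - 8*b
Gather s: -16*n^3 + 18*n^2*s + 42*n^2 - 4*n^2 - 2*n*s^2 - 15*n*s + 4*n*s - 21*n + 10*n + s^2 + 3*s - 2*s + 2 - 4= -16*n^3 + 38*n^2 - 11*n + s^2*(1 - 2*n) + s*(18*n^2 - 11*n + 1) - 2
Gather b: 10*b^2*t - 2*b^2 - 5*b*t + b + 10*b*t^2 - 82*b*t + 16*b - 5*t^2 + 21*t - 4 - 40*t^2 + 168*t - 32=b^2*(10*t - 2) + b*(10*t^2 - 87*t + 17) - 45*t^2 + 189*t - 36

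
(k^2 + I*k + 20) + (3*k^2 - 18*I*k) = 4*k^2 - 17*I*k + 20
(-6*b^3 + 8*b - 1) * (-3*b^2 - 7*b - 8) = 18*b^5 + 42*b^4 + 24*b^3 - 53*b^2 - 57*b + 8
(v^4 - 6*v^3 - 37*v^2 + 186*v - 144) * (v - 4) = v^5 - 10*v^4 - 13*v^3 + 334*v^2 - 888*v + 576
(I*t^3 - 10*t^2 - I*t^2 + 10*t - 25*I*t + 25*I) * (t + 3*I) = I*t^4 - 13*t^3 - I*t^3 + 13*t^2 - 55*I*t^2 + 75*t + 55*I*t - 75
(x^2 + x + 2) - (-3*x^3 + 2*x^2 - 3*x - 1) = 3*x^3 - x^2 + 4*x + 3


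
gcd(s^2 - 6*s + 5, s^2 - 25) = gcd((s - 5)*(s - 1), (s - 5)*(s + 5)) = s - 5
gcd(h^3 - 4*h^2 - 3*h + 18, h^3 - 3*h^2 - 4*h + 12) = h^2 - h - 6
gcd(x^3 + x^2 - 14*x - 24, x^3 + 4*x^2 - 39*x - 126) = x + 3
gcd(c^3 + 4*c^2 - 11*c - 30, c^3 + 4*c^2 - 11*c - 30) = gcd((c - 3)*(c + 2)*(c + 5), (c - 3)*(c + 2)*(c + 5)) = c^3 + 4*c^2 - 11*c - 30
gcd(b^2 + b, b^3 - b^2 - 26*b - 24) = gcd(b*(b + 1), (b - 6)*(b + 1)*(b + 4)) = b + 1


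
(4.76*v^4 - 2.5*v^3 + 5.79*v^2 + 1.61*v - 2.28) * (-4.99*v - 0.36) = -23.7524*v^5 + 10.7614*v^4 - 27.9921*v^3 - 10.1183*v^2 + 10.7976*v + 0.8208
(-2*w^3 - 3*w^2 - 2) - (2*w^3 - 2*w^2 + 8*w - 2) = -4*w^3 - w^2 - 8*w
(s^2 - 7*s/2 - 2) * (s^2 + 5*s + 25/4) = s^4 + 3*s^3/2 - 53*s^2/4 - 255*s/8 - 25/2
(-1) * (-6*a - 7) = 6*a + 7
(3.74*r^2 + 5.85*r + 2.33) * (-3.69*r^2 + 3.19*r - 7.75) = -13.8006*r^4 - 9.6559*r^3 - 18.9212*r^2 - 37.9048*r - 18.0575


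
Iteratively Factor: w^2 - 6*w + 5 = (w - 1)*(w - 5)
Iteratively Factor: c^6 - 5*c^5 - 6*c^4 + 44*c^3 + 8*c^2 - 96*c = (c - 3)*(c^5 - 2*c^4 - 12*c^3 + 8*c^2 + 32*c) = (c - 3)*(c - 2)*(c^4 - 12*c^2 - 16*c) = c*(c - 3)*(c - 2)*(c^3 - 12*c - 16) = c*(c - 4)*(c - 3)*(c - 2)*(c^2 + 4*c + 4) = c*(c - 4)*(c - 3)*(c - 2)*(c + 2)*(c + 2)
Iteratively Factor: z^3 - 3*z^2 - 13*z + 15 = (z - 5)*(z^2 + 2*z - 3) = (z - 5)*(z - 1)*(z + 3)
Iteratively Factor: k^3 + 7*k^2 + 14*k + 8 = (k + 2)*(k^2 + 5*k + 4) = (k + 2)*(k + 4)*(k + 1)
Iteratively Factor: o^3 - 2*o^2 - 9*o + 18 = (o + 3)*(o^2 - 5*o + 6) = (o - 2)*(o + 3)*(o - 3)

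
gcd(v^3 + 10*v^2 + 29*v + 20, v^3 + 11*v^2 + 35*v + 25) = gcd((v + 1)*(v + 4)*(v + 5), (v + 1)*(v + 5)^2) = v^2 + 6*v + 5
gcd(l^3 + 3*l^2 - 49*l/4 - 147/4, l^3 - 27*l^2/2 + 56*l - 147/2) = l - 7/2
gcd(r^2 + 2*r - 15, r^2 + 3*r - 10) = r + 5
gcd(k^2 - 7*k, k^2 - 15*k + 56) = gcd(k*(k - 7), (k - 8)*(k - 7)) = k - 7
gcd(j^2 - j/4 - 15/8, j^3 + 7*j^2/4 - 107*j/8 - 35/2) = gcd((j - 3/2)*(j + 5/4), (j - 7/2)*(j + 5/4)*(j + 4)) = j + 5/4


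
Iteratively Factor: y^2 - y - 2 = (y - 2)*(y + 1)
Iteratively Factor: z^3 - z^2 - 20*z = (z - 5)*(z^2 + 4*z) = (z - 5)*(z + 4)*(z)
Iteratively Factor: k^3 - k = (k + 1)*(k^2 - k) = k*(k + 1)*(k - 1)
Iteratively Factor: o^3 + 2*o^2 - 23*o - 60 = (o + 4)*(o^2 - 2*o - 15) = (o - 5)*(o + 4)*(o + 3)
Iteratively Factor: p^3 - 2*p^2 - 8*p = (p + 2)*(p^2 - 4*p) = (p - 4)*(p + 2)*(p)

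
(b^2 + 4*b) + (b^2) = 2*b^2 + 4*b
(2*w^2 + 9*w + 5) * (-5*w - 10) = -10*w^3 - 65*w^2 - 115*w - 50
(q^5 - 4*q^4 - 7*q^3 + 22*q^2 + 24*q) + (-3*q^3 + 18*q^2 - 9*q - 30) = q^5 - 4*q^4 - 10*q^3 + 40*q^2 + 15*q - 30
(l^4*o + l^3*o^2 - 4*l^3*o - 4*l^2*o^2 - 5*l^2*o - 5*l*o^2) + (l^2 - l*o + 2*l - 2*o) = l^4*o + l^3*o^2 - 4*l^3*o - 4*l^2*o^2 - 5*l^2*o + l^2 - 5*l*o^2 - l*o + 2*l - 2*o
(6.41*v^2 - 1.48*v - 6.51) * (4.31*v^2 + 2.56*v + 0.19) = 27.6271*v^4 + 10.0308*v^3 - 30.629*v^2 - 16.9468*v - 1.2369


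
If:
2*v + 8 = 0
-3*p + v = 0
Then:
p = -4/3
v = -4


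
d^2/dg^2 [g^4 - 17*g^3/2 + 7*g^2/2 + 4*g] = 12*g^2 - 51*g + 7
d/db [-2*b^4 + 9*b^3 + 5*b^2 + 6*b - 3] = -8*b^3 + 27*b^2 + 10*b + 6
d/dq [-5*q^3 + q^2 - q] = -15*q^2 + 2*q - 1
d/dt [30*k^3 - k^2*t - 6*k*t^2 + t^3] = -k^2 - 12*k*t + 3*t^2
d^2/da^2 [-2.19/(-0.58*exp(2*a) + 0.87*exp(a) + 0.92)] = ((1.9053 - 5.0808*exp(a))*(-0.58*exp(2*a) + 0.87*exp(a) + 0.92) - 2.19*(1.16*exp(a) - 0.87)*(2.32*exp(a) - 1.74)*exp(a))*exp(a)/(-0.58*exp(2*a) + 0.87*exp(a) + 0.92)^3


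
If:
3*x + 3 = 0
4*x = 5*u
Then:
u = -4/5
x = -1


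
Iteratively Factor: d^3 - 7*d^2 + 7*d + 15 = (d + 1)*(d^2 - 8*d + 15) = (d - 3)*(d + 1)*(d - 5)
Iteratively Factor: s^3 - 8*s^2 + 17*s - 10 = (s - 1)*(s^2 - 7*s + 10) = (s - 2)*(s - 1)*(s - 5)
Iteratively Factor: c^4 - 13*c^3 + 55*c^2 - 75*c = (c - 5)*(c^3 - 8*c^2 + 15*c) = (c - 5)^2*(c^2 - 3*c) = c*(c - 5)^2*(c - 3)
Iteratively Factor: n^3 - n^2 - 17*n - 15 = (n - 5)*(n^2 + 4*n + 3) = (n - 5)*(n + 3)*(n + 1)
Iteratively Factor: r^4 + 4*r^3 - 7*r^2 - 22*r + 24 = (r - 1)*(r^3 + 5*r^2 - 2*r - 24) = (r - 2)*(r - 1)*(r^2 + 7*r + 12) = (r - 2)*(r - 1)*(r + 4)*(r + 3)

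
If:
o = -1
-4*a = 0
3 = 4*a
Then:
No Solution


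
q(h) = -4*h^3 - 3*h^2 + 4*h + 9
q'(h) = -12*h^2 - 6*h + 4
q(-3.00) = 78.00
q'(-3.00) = -86.00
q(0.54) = 9.66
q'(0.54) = -2.74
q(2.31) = -47.07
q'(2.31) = -73.89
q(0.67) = 9.13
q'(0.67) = -5.41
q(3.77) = -232.89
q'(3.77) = -189.17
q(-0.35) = 7.40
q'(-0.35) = 4.63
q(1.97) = -25.34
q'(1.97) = -54.39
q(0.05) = 9.19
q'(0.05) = 3.67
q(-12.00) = 6441.00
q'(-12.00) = -1652.00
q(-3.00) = 78.00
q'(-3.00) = -86.00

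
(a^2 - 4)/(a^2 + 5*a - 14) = (a + 2)/(a + 7)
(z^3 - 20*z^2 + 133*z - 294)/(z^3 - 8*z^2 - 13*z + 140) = (z^2 - 13*z + 42)/(z^2 - z - 20)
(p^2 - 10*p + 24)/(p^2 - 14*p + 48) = (p - 4)/(p - 8)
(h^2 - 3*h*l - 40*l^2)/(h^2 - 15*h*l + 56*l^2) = (h + 5*l)/(h - 7*l)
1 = 1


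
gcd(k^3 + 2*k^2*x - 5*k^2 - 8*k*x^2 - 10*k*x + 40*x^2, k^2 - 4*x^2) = -k + 2*x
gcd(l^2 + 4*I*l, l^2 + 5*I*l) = l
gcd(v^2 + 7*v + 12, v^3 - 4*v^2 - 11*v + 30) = v + 3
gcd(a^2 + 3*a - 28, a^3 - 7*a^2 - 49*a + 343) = a + 7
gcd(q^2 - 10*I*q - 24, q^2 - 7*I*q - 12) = q - 4*I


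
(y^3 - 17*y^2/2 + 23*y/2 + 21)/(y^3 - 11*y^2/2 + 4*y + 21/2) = (y - 6)/(y - 3)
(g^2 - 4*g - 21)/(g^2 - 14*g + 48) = (g^2 - 4*g - 21)/(g^2 - 14*g + 48)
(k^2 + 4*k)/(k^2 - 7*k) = (k + 4)/(k - 7)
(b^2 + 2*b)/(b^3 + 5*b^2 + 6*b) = 1/(b + 3)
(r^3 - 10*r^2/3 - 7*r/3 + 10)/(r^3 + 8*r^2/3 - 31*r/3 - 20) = (r - 2)/(r + 4)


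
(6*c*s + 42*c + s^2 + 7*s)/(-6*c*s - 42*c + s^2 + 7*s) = (6*c + s)/(-6*c + s)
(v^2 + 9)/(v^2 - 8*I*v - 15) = (v + 3*I)/(v - 5*I)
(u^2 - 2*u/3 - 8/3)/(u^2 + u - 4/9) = 3*(u - 2)/(3*u - 1)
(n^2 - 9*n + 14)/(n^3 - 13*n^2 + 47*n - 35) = (n - 2)/(n^2 - 6*n + 5)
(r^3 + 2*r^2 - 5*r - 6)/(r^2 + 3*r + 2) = (r^2 + r - 6)/(r + 2)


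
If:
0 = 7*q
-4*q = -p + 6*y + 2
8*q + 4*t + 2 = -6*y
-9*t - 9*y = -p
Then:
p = -12/7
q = 0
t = 3/7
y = -13/21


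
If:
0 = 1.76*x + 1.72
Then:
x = -0.98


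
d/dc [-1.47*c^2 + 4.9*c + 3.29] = 4.9 - 2.94*c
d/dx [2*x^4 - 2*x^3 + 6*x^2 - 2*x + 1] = 8*x^3 - 6*x^2 + 12*x - 2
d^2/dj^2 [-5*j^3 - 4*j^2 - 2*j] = -30*j - 8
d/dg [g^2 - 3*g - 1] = 2*g - 3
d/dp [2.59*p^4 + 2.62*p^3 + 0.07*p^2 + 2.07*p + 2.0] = 10.36*p^3 + 7.86*p^2 + 0.14*p + 2.07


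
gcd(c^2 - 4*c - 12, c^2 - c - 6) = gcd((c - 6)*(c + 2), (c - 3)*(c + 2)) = c + 2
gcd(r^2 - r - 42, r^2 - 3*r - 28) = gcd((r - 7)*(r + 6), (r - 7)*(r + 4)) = r - 7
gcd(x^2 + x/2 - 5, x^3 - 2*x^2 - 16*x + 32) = x - 2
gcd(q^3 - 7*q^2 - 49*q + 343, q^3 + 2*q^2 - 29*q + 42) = q + 7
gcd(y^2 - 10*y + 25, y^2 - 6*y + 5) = y - 5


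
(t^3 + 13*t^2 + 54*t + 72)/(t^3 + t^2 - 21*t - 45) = (t^2 + 10*t + 24)/(t^2 - 2*t - 15)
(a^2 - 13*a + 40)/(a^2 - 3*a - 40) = (a - 5)/(a + 5)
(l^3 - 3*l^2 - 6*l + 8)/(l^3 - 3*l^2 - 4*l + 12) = (l^2 - 5*l + 4)/(l^2 - 5*l + 6)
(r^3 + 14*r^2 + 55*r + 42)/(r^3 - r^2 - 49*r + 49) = (r^2 + 7*r + 6)/(r^2 - 8*r + 7)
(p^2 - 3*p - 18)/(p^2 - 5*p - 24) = (p - 6)/(p - 8)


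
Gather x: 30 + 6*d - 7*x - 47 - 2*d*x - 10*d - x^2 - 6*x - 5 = -4*d - x^2 + x*(-2*d - 13) - 22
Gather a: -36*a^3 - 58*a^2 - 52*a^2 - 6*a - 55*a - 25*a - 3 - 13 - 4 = -36*a^3 - 110*a^2 - 86*a - 20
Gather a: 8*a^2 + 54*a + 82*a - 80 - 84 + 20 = 8*a^2 + 136*a - 144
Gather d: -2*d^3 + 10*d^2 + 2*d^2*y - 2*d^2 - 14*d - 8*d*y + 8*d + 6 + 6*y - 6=-2*d^3 + d^2*(2*y + 8) + d*(-8*y - 6) + 6*y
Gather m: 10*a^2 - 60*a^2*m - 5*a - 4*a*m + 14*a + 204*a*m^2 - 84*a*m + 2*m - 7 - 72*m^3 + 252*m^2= 10*a^2 + 9*a - 72*m^3 + m^2*(204*a + 252) + m*(-60*a^2 - 88*a + 2) - 7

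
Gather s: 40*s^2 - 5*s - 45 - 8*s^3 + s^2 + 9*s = -8*s^3 + 41*s^2 + 4*s - 45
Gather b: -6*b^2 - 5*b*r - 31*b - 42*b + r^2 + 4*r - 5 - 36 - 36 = -6*b^2 + b*(-5*r - 73) + r^2 + 4*r - 77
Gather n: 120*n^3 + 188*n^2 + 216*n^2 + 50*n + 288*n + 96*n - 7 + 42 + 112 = 120*n^3 + 404*n^2 + 434*n + 147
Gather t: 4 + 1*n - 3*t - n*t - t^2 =n - t^2 + t*(-n - 3) + 4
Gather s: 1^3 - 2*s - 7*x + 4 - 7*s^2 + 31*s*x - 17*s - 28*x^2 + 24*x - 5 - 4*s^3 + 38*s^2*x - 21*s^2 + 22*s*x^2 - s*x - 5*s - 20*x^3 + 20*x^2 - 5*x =-4*s^3 + s^2*(38*x - 28) + s*(22*x^2 + 30*x - 24) - 20*x^3 - 8*x^2 + 12*x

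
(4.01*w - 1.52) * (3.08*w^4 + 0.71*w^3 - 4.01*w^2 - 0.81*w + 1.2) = 12.3508*w^5 - 1.8345*w^4 - 17.1593*w^3 + 2.8471*w^2 + 6.0432*w - 1.824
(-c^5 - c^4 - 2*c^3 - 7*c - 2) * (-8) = 8*c^5 + 8*c^4 + 16*c^3 + 56*c + 16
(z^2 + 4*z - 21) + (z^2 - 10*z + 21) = 2*z^2 - 6*z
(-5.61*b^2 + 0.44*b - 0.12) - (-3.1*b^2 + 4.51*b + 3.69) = -2.51*b^2 - 4.07*b - 3.81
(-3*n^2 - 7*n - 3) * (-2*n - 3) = 6*n^3 + 23*n^2 + 27*n + 9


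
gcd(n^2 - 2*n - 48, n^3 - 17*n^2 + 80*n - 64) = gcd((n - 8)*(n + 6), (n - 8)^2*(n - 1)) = n - 8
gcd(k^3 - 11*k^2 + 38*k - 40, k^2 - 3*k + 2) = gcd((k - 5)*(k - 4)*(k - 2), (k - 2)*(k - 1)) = k - 2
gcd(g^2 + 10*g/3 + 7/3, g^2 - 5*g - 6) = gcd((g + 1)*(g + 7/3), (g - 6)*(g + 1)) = g + 1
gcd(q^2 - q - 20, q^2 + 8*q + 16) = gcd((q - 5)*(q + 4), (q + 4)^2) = q + 4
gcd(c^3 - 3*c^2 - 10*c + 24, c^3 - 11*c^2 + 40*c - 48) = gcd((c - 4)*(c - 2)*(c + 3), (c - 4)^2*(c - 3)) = c - 4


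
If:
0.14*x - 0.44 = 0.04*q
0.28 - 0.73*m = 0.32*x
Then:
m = 0.383561643835616 - 0.438356164383562*x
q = 3.5*x - 11.0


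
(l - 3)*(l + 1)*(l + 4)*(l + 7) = l^4 + 9*l^3 + 3*l^2 - 89*l - 84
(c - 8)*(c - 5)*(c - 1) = c^3 - 14*c^2 + 53*c - 40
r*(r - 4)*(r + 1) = r^3 - 3*r^2 - 4*r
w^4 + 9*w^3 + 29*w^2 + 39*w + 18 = (w + 1)*(w + 2)*(w + 3)^2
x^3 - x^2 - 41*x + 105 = (x - 5)*(x - 3)*(x + 7)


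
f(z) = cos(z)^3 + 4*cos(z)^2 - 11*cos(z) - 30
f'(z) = -3*sin(z)*cos(z)^2 - 8*sin(z)*cos(z) + 11*sin(z)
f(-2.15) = -22.94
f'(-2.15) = -12.12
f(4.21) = -23.89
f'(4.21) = -12.41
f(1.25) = -33.04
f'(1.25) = 7.76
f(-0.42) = -35.95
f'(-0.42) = -0.49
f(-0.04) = -36.00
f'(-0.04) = -0.00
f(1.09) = -34.13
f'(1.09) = 5.90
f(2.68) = -17.66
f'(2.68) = 7.02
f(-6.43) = -36.00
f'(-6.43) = -0.02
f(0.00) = -36.00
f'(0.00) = 0.00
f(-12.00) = -35.83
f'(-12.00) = 1.13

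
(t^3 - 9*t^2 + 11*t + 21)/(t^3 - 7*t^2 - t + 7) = (t - 3)/(t - 1)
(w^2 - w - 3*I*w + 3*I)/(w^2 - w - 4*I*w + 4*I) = (w - 3*I)/(w - 4*I)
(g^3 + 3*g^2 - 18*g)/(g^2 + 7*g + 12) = g*(g^2 + 3*g - 18)/(g^2 + 7*g + 12)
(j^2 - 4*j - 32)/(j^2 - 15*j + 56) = (j + 4)/(j - 7)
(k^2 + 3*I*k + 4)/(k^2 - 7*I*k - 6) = (k + 4*I)/(k - 6*I)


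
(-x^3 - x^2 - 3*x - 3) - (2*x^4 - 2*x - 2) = -2*x^4 - x^3 - x^2 - x - 1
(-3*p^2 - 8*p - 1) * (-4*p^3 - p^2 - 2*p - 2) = 12*p^5 + 35*p^4 + 18*p^3 + 23*p^2 + 18*p + 2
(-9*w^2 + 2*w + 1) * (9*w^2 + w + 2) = -81*w^4 + 9*w^3 - 7*w^2 + 5*w + 2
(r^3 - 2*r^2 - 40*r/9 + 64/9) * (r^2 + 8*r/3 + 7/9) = r^5 + 2*r^4/3 - 9*r^3 - 170*r^2/27 + 1256*r/81 + 448/81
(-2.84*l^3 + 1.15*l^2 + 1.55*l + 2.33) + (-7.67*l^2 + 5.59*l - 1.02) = -2.84*l^3 - 6.52*l^2 + 7.14*l + 1.31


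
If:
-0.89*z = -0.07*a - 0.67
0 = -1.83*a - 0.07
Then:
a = -0.04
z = 0.75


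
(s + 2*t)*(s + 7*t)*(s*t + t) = s^3*t + 9*s^2*t^2 + s^2*t + 14*s*t^3 + 9*s*t^2 + 14*t^3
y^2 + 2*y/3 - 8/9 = (y - 2/3)*(y + 4/3)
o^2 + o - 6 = (o - 2)*(o + 3)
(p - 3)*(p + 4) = p^2 + p - 12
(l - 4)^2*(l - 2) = l^3 - 10*l^2 + 32*l - 32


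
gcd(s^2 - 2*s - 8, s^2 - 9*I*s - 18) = 1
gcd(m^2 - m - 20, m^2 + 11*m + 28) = m + 4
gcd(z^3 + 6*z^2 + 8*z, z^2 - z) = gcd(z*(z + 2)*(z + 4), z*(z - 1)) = z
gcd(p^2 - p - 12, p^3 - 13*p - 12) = p^2 - p - 12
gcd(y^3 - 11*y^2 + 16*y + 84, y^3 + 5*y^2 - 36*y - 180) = y - 6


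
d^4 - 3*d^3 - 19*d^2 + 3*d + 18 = (d - 6)*(d - 1)*(d + 1)*(d + 3)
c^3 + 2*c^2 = c^2*(c + 2)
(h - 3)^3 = h^3 - 9*h^2 + 27*h - 27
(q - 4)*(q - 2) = q^2 - 6*q + 8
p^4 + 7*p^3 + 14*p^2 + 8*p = p*(p + 1)*(p + 2)*(p + 4)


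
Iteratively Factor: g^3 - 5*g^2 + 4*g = (g - 1)*(g^2 - 4*g) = g*(g - 1)*(g - 4)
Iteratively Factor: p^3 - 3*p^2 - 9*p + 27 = (p - 3)*(p^2 - 9) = (p - 3)*(p + 3)*(p - 3)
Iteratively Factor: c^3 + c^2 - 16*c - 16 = (c + 4)*(c^2 - 3*c - 4) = (c + 1)*(c + 4)*(c - 4)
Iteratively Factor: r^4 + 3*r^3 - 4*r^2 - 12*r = (r - 2)*(r^3 + 5*r^2 + 6*r) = r*(r - 2)*(r^2 + 5*r + 6) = r*(r - 2)*(r + 2)*(r + 3)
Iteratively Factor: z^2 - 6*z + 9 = (z - 3)*(z - 3)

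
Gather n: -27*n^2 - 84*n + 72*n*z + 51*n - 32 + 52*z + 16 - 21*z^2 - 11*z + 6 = -27*n^2 + n*(72*z - 33) - 21*z^2 + 41*z - 10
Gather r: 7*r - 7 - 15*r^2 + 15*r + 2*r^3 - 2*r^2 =2*r^3 - 17*r^2 + 22*r - 7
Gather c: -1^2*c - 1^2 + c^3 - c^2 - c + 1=c^3 - c^2 - 2*c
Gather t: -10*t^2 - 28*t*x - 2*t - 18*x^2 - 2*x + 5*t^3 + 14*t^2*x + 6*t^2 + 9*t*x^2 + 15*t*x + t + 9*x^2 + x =5*t^3 + t^2*(14*x - 4) + t*(9*x^2 - 13*x - 1) - 9*x^2 - x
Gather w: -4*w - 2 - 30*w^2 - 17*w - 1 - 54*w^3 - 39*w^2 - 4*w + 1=-54*w^3 - 69*w^2 - 25*w - 2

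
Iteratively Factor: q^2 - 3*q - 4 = (q - 4)*(q + 1)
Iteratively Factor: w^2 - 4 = (w - 2)*(w + 2)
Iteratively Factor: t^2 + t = (t + 1)*(t)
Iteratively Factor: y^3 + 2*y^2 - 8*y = (y + 4)*(y^2 - 2*y) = (y - 2)*(y + 4)*(y)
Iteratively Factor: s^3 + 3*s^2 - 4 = (s - 1)*(s^2 + 4*s + 4) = (s - 1)*(s + 2)*(s + 2)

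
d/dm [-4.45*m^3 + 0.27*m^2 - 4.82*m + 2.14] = -13.35*m^2 + 0.54*m - 4.82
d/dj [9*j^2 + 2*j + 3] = 18*j + 2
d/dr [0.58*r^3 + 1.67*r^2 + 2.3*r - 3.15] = 1.74*r^2 + 3.34*r + 2.3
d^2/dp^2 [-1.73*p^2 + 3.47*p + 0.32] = -3.46000000000000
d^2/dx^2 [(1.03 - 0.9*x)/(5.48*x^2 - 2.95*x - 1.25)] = ((0.9*x - 1.03)*(10.96*x - 2.95)*(21.92*x - 5.9) + (29.592*x - 16.5988)*(-5.48*x^2 + 2.95*x + 1.25))/(-5.48*x^2 + 2.95*x + 1.25)^3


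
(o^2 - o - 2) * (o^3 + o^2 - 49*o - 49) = o^5 - 52*o^3 - 2*o^2 + 147*o + 98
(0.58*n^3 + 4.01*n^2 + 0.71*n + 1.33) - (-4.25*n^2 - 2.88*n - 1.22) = 0.58*n^3 + 8.26*n^2 + 3.59*n + 2.55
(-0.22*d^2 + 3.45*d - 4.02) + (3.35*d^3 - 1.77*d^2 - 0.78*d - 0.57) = 3.35*d^3 - 1.99*d^2 + 2.67*d - 4.59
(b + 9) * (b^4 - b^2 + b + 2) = b^5 + 9*b^4 - b^3 - 8*b^2 + 11*b + 18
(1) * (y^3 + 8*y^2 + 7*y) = y^3 + 8*y^2 + 7*y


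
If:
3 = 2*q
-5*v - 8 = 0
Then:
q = 3/2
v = -8/5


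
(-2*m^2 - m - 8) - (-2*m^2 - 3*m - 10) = 2*m + 2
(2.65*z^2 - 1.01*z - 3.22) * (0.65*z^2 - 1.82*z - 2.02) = 1.7225*z^4 - 5.4795*z^3 - 5.6078*z^2 + 7.9006*z + 6.5044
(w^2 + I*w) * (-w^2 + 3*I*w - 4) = -w^4 + 2*I*w^3 - 7*w^2 - 4*I*w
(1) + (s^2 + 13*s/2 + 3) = s^2 + 13*s/2 + 4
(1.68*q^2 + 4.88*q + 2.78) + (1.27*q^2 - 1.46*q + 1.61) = 2.95*q^2 + 3.42*q + 4.39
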